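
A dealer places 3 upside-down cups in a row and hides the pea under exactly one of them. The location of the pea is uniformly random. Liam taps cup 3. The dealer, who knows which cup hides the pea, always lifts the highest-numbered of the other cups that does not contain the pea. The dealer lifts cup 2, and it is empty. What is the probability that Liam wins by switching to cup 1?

Consider each possible location of the pea in turn.
If it is under either of cups 1 and 3 (prior 1/3 each): cup 2 is the highest-numbered option available, probability 1; weight (1/3)·1 = 1/3 each.
If it is under cup 2 (prior 1/3): the dealer opened cup 2, so this case is ruled out; weight (1/3)·0 = 0.
The weights sum to 2/3.
So P(the pea under cup 1 | the dealer opened cup 2) = (1/3) / (2/3) = 1/2.

1/2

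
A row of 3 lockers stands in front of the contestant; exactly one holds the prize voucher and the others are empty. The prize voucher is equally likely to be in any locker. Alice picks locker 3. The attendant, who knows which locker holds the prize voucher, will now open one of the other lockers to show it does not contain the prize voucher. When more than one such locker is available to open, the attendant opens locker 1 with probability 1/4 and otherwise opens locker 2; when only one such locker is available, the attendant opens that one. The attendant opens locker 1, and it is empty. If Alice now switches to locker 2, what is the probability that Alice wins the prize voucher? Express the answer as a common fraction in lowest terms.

4/5

Apply Bayes' rule, conditioning on where the prize voucher actually is.
If it is in locker 1 (prior 1/3): the attendant opened locker 1, so this case is ruled out; weight (1/3)·0 = 0.
If it is in locker 2 (prior 1/3): only locker 1 is available, probability 1; weight (1/3)·1 = 1/3.
If it is in locker 3 (prior 1/3): locker 1 is available, opened with probability 1/4; weight (1/3)·(1/4) = 1/12.
The weights sum to 5/12.
So P(the prize voucher in locker 2 | the attendant opened locker 1) = (1/3) / (5/12) = 4/5.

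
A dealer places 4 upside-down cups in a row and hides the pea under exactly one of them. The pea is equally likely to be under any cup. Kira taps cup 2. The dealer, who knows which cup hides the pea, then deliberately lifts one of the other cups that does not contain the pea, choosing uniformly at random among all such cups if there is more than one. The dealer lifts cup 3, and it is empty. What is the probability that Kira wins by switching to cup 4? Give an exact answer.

3/8

Condition on the true location of the pea.
If it is under either of cups 1 and 4 (prior 1/4 each): the dealer has 2 equally likely choices, so probability 1/2; weight (1/4)·(1/2) = 1/8 each.
If it is under cup 2 (prior 1/4): the dealer has 3 equally likely choices, so probability 1/3; weight (1/4)·(1/3) = 1/12.
If it is under cup 3 (prior 1/4): the dealer opened cup 3, so this case is ruled out; weight (1/4)·0 = 0.
The weights sum to 1/3.
So P(the pea under cup 4 | the dealer opened cup 3) = (1/8) / (1/3) = 3/8.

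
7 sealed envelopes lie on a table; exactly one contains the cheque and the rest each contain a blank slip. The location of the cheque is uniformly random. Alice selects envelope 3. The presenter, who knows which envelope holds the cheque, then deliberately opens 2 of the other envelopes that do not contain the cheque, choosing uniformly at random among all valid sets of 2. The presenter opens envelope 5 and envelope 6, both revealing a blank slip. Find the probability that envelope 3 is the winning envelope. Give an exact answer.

Apply Bayes' rule, conditioning on where the cheque actually is.
If it is in any of envelopes 1, 2, 4, and 7 (prior 1/7 each): the presenter has 10 equally likely choices, so probability 1/10; weight (1/7)·(1/10) = 1/70 each.
If it is in envelope 3 (prior 1/7): the presenter has 15 equally likely choices, so probability 1/15; weight (1/7)·(1/15) = 1/105.
If it is in either of envelopes 5 and 6 (prior 1/7 each): that envelope was opened and seen not to hold the prize — ruled out; weight (1/7)·0 = 0 each.
The weights sum to 1/15.
So P(the cheque in envelope 3 | the presenter opened envelope 5 and envelope 6) = (1/105) / (1/15) = 1/7.

1/7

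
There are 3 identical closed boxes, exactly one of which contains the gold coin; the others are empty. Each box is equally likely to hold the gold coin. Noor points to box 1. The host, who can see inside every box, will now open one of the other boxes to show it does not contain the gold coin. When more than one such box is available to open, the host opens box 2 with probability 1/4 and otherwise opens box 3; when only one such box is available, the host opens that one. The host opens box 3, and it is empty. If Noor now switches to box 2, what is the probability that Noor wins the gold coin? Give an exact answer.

4/7

Consider each possible location of the gold coin in turn.
If it is in box 1 (prior 1/3): box 2 is available but not opened, probability 3/4; weight (1/3)·(3/4) = 1/4.
If it is in box 2 (prior 1/3): only box 3 is available, probability 1; weight (1/3)·1 = 1/3.
If it is in box 3 (prior 1/3): the host opened box 3, so this case is ruled out; weight (1/3)·0 = 0.
The weights sum to 7/12.
So P(the gold coin in box 2 | the host opened box 3) = (1/3) / (7/12) = 4/7.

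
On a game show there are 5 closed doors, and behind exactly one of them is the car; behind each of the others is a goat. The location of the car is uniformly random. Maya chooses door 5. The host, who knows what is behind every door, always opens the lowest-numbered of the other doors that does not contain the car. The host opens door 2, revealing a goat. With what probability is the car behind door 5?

Condition on the true location of the car.
If it is behind door 1 (prior 1/5): door 2 is the lowest-numbered option available, probability 1; weight (1/5)·1 = 1/5.
If it is behind door 2 (prior 1/5): the host opened door 2, so this case is ruled out; weight (1/5)·0 = 0.
If it is behind any of doors 3, 4, and 5 (prior 1/5 each): the host would have opened door 1 instead, probability 0; weight (1/5)·0 = 0 each.
The weights sum to 1/5.
So P(the car behind door 5 | the host opened door 2) = 0 / (1/5) = 0.

0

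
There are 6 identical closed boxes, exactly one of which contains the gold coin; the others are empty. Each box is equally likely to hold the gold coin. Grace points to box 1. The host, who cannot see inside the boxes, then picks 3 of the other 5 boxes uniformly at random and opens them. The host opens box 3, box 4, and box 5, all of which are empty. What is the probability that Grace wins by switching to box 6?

Apply Bayes' rule, conditioning on where the gold coin actually is.
If it is in any of boxes 1, 2, and 6 (prior 1/6 each): the host picks exactly this set with probability 1/10 regardless, and none is the prize; weight (1/6)·(1/10) = 1/60 each.
If it is in any of boxes 3, 4, and 5 (prior 1/6 each): that box was opened and seen not to hold the prize — ruled out; weight (1/6)·0 = 0 each.
The weights sum to 1/20.
So P(the gold coin in box 6 | the host opened box 3, box 4, and box 5) = (1/60) / (1/20) = 1/3.

1/3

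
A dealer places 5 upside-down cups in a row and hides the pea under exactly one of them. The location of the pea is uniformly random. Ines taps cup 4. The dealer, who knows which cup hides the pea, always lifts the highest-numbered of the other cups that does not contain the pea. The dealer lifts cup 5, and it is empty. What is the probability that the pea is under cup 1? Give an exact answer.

Condition on the true location of the pea.
If it is under any of cups 1, 2, 3, and 4 (prior 1/5 each): cup 5 is the highest-numbered option available, probability 1; weight (1/5)·1 = 1/5 each.
If it is under cup 5 (prior 1/5): the dealer opened cup 5, so this case is ruled out; weight (1/5)·0 = 0.
The weights sum to 4/5.
So P(the pea under cup 1 | the dealer opened cup 5) = (1/5) / (4/5) = 1/4.

1/4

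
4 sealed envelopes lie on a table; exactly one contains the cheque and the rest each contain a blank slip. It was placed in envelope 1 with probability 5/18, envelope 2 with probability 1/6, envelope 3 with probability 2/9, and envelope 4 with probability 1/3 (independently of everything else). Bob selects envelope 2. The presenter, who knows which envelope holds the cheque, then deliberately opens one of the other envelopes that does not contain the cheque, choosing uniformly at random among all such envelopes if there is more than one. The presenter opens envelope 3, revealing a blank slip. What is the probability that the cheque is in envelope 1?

5/13

Condition on the true location of the cheque.
If it is in envelope 1 (prior 5/18): the presenter has 2 equally likely choices, so probability 1/2; weight (5/18)·(1/2) = 5/36.
If it is in envelope 2 (prior 1/6): the presenter has 3 equally likely choices, so probability 1/3; weight (1/6)·(1/3) = 1/18.
If it is in envelope 3 (prior 2/9): the presenter opened envelope 3, so this case is ruled out; weight (2/9)·0 = 0.
If it is in envelope 4 (prior 1/3): the presenter has 2 equally likely choices, so probability 1/2; weight (1/3)·(1/2) = 1/6.
The weights sum to 13/36.
So P(the cheque in envelope 1 | the presenter opened envelope 3) = (5/36) / (13/36) = 5/13.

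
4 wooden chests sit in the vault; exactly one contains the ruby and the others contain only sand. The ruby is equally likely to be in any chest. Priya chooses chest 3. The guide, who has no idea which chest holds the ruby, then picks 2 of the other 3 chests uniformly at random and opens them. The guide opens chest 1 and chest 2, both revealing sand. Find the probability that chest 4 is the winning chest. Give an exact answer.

Condition on the true location of the ruby.
If it is in either of chests 1 and 2 (prior 1/4 each): that chest was opened and seen not to hold the prize — ruled out; weight (1/4)·0 = 0 each.
If it is in either of chests 3 and 4 (prior 1/4 each): the guide picks exactly this set with probability 1/3 regardless, and none is the prize; weight (1/4)·(1/3) = 1/12 each.
The weights sum to 1/6.
So P(the ruby in chest 4 | the guide opened chest 1 and chest 2) = (1/12) / (1/6) = 1/2.

1/2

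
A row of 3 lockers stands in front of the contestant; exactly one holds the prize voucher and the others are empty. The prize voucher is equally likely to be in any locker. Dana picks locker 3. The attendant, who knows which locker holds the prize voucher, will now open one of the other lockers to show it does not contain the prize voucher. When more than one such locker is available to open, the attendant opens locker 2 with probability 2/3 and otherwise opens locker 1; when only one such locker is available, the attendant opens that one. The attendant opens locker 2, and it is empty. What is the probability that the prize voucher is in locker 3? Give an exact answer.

2/5

Apply Bayes' rule, conditioning on where the prize voucher actually is.
If it is in locker 1 (prior 1/3): only locker 2 is available, probability 1; weight (1/3)·1 = 1/3.
If it is in locker 2 (prior 1/3): the attendant opened locker 2, so this case is ruled out; weight (1/3)·0 = 0.
If it is in locker 3 (prior 1/3): locker 2 is available, opened with probability 2/3; weight (1/3)·(2/3) = 2/9.
The weights sum to 5/9.
So P(the prize voucher in locker 3 | the attendant opened locker 2) = (2/9) / (5/9) = 2/5.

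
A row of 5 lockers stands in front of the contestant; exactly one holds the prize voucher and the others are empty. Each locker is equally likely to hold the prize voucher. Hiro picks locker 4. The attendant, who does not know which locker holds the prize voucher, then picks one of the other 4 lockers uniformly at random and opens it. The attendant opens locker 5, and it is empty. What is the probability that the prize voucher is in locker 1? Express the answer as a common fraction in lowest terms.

Condition on the true location of the prize voucher.
If it is in any of lockers 1, 2, 3, and 4 (prior 1/5 each): the attendant picks locker 5 with probability 1/4 regardless, and it is not the prize; weight (1/5)·(1/4) = 1/20 each.
If it is in locker 5 (prior 1/5): the attendant opened locker 5, so this case is ruled out; weight (1/5)·0 = 0.
The weights sum to 1/5.
So P(the prize voucher in locker 1 | the attendant opened locker 5) = (1/20) / (1/5) = 1/4.

1/4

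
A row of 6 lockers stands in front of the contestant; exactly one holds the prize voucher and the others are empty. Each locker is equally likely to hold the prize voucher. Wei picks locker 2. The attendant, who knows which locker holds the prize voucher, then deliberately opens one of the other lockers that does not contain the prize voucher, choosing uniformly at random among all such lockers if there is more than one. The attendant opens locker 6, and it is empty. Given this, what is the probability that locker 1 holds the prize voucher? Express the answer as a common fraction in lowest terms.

Apply Bayes' rule, conditioning on where the prize voucher actually is.
If it is in any of lockers 1, 3, 4, and 5 (prior 1/6 each): the attendant has 4 equally likely choices, so probability 1/4; weight (1/6)·(1/4) = 1/24 each.
If it is in locker 2 (prior 1/6): the attendant has 5 equally likely choices, so probability 1/5; weight (1/6)·(1/5) = 1/30.
If it is in locker 6 (prior 1/6): the attendant opened locker 6, so this case is ruled out; weight (1/6)·0 = 0.
The weights sum to 1/5.
So P(the prize voucher in locker 1 | the attendant opened locker 6) = (1/24) / (1/5) = 5/24.

5/24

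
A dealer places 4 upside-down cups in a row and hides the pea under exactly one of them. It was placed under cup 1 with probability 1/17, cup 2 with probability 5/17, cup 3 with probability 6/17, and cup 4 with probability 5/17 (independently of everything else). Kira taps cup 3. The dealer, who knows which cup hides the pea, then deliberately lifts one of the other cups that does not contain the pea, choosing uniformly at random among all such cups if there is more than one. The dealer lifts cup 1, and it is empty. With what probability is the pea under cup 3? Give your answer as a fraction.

Apply Bayes' rule, conditioning on where the pea actually is.
If it is under cup 1 (prior 1/17): the dealer opened cup 1, so this case is ruled out; weight (1/17)·0 = 0.
If it is under either of cups 2 and 4 (prior 5/17 each): the dealer has 2 equally likely choices, so probability 1/2; weight (5/17)·(1/2) = 5/34 each.
If it is under cup 3 (prior 6/17): the dealer has 3 equally likely choices, so probability 1/3; weight (6/17)·(1/3) = 2/17.
The weights sum to 7/17.
So P(the pea under cup 3 | the dealer opened cup 1) = (2/17) / (7/17) = 2/7.

2/7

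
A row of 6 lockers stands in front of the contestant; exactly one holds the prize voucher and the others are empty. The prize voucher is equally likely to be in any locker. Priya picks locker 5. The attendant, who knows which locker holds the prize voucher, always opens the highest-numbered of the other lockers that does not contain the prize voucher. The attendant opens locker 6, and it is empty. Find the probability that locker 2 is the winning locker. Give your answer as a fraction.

Condition on the true location of the prize voucher.
If it is in any of lockers 1, 2, 3, 4, and 5 (prior 1/6 each): locker 6 is the highest-numbered option available, probability 1; weight (1/6)·1 = 1/6 each.
If it is in locker 6 (prior 1/6): the attendant opened locker 6, so this case is ruled out; weight (1/6)·0 = 0.
The weights sum to 5/6.
So P(the prize voucher in locker 2 | the attendant opened locker 6) = (1/6) / (5/6) = 1/5.

1/5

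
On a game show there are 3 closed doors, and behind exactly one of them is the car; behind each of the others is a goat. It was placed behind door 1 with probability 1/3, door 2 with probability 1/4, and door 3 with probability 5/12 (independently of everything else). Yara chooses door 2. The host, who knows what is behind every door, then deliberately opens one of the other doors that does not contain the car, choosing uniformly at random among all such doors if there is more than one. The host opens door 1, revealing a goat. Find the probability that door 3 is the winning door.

10/13

Condition on the true location of the car.
If it is behind door 1 (prior 1/3): the host opened door 1, so this case is ruled out; weight (1/3)·0 = 0.
If it is behind door 2 (prior 1/4): the host has 2 equally likely choices, so probability 1/2; weight (1/4)·(1/2) = 1/8.
If it is behind door 3 (prior 5/12): the host has no choice, probability 1; weight (5/12)·1 = 5/12.
The weights sum to 13/24.
So P(the car behind door 3 | the host opened door 1) = (5/12) / (13/24) = 10/13.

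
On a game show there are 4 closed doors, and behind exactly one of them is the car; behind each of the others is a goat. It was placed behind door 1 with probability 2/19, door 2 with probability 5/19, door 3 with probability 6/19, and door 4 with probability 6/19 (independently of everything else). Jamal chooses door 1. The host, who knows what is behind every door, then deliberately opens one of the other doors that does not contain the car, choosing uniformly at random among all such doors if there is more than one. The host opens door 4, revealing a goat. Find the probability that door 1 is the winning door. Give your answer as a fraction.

4/37

Consider each possible location of the car in turn.
If it is behind door 1 (prior 2/19): the host has 3 equally likely choices, so probability 1/3; weight (2/19)·(1/3) = 2/57.
If it is behind door 2 (prior 5/19): the host has 2 equally likely choices, so probability 1/2; weight (5/19)·(1/2) = 5/38.
If it is behind door 3 (prior 6/19): the host has 2 equally likely choices, so probability 1/2; weight (6/19)·(1/2) = 3/19.
If it is behind door 4 (prior 6/19): the host opened door 4, so this case is ruled out; weight (6/19)·0 = 0.
The weights sum to 37/114.
So P(the car behind door 1 | the host opened door 4) = (2/57) / (37/114) = 4/37.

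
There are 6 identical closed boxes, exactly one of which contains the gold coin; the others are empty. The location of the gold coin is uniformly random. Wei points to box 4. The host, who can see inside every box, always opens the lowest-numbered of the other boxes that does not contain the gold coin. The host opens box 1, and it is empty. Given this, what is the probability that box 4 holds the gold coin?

1/5

Condition on the true location of the gold coin.
If it is in box 1 (prior 1/6): the host opened box 1, so this case is ruled out; weight (1/6)·0 = 0.
If it is in any of boxes 2, 3, 4, 5, and 6 (prior 1/6 each): box 1 is the lowest-numbered option available, probability 1; weight (1/6)·1 = 1/6 each.
The weights sum to 5/6.
So P(the gold coin in box 4 | the host opened box 1) = (1/6) / (5/6) = 1/5.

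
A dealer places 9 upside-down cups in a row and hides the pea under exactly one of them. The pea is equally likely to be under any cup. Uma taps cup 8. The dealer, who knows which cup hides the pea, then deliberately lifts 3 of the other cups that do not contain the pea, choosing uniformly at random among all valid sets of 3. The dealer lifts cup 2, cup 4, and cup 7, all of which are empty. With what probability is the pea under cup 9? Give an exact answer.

8/45

Apply Bayes' rule, conditioning on where the pea actually is.
If it is under any of cups 1, 3, 5, 6, and 9 (prior 1/9 each): the dealer has 35 equally likely choices, so probability 1/35; weight (1/9)·(1/35) = 1/315 each.
If it is under any of cups 2, 4, and 7 (prior 1/9 each): that cup was opened and seen not to hold the prize — ruled out; weight (1/9)·0 = 0 each.
If it is under cup 8 (prior 1/9): the dealer has 56 equally likely choices, so probability 1/56; weight (1/9)·(1/56) = 1/504.
The weights sum to 1/56.
So P(the pea under cup 9 | the dealer opened cup 2, cup 4, and cup 7) = (1/315) / (1/56) = 8/45.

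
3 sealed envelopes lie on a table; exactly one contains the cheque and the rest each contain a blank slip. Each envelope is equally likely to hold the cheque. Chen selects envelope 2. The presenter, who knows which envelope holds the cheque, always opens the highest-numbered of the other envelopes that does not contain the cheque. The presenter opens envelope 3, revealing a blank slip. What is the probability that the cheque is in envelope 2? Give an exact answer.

Apply Bayes' rule, conditioning on where the cheque actually is.
If it is in either of envelopes 1 and 2 (prior 1/3 each): envelope 3 is the highest-numbered option available, probability 1; weight (1/3)·1 = 1/3 each.
If it is in envelope 3 (prior 1/3): the presenter opened envelope 3, so this case is ruled out; weight (1/3)·0 = 0.
The weights sum to 2/3.
So P(the cheque in envelope 2 | the presenter opened envelope 3) = (1/3) / (2/3) = 1/2.

1/2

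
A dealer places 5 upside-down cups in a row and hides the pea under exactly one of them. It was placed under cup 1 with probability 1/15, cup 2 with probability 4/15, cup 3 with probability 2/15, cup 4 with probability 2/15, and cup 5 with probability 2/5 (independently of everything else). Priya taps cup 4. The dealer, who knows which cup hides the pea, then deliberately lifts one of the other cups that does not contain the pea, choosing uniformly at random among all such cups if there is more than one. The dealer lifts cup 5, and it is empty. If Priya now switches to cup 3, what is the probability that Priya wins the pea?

Consider each possible location of the pea in turn.
If it is under cup 1 (prior 1/15): the dealer has 3 equally likely choices, so probability 1/3; weight (1/15)·(1/3) = 1/45.
If it is under cup 2 (prior 4/15): the dealer has 3 equally likely choices, so probability 1/3; weight (4/15)·(1/3) = 4/45.
If it is under cup 3 (prior 2/15): the dealer has 3 equally likely choices, so probability 1/3; weight (2/15)·(1/3) = 2/45.
If it is under cup 4 (prior 2/15): the dealer has 4 equally likely choices, so probability 1/4; weight (2/15)·(1/4) = 1/30.
If it is under cup 5 (prior 2/5): the dealer opened cup 5, so this case is ruled out; weight (2/5)·0 = 0.
The weights sum to 17/90.
So P(the pea under cup 3 | the dealer opened cup 5) = (2/45) / (17/90) = 4/17.

4/17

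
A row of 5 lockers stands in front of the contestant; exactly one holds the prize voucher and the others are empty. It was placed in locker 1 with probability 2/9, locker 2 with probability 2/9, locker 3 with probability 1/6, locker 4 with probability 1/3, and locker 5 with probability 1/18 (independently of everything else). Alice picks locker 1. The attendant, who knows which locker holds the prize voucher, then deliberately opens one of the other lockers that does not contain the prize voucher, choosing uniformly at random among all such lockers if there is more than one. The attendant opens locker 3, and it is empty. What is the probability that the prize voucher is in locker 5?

Condition on the true location of the prize voucher.
If it is in locker 1 (prior 2/9): the attendant has 4 equally likely choices, so probability 1/4; weight (2/9)·(1/4) = 1/18.
If it is in locker 2 (prior 2/9): the attendant has 3 equally likely choices, so probability 1/3; weight (2/9)·(1/3) = 2/27.
If it is in locker 3 (prior 1/6): the attendant opened locker 3, so this case is ruled out; weight (1/6)·0 = 0.
If it is in locker 4 (prior 1/3): the attendant has 3 equally likely choices, so probability 1/3; weight (1/3)·(1/3) = 1/9.
If it is in locker 5 (prior 1/18): the attendant has 3 equally likely choices, so probability 1/3; weight (1/18)·(1/3) = 1/54.
The weights sum to 7/27.
So P(the prize voucher in locker 5 | the attendant opened locker 3) = (1/54) / (7/27) = 1/14.

1/14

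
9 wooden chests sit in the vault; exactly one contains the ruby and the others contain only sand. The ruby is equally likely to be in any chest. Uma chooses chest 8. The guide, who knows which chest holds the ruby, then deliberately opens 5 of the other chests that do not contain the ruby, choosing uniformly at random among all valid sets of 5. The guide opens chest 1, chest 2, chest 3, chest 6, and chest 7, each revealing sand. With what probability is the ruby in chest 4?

8/27

Apply Bayes' rule, conditioning on where the ruby actually is.
If it is in any of chests 1, 2, 3, 6, and 7 (prior 1/9 each): that chest was opened and seen not to hold the prize — ruled out; weight (1/9)·0 = 0 each.
If it is in any of chests 4, 5, and 9 (prior 1/9 each): the guide has 21 equally likely choices, so probability 1/21; weight (1/9)·(1/21) = 1/189 each.
If it is in chest 8 (prior 1/9): the guide has 56 equally likely choices, so probability 1/56; weight (1/9)·(1/56) = 1/504.
The weights sum to 1/56.
So P(the ruby in chest 4 | the guide opened chest 1, chest 2, chest 3, chest 6, and chest 7) = (1/189) / (1/56) = 8/27.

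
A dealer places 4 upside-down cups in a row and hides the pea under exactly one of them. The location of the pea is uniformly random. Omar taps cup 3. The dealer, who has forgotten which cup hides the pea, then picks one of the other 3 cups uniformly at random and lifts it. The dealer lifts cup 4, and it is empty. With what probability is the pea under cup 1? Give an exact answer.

Consider each possible location of the pea in turn.
If it is under any of cups 1, 2, and 3 (prior 1/4 each): the dealer picks cup 4 with probability 1/3 regardless, and it is not the prize; weight (1/4)·(1/3) = 1/12 each.
If it is under cup 4 (prior 1/4): the dealer opened cup 4, so this case is ruled out; weight (1/4)·0 = 0.
The weights sum to 1/4.
So P(the pea under cup 1 | the dealer opened cup 4) = (1/12) / (1/4) = 1/3.

1/3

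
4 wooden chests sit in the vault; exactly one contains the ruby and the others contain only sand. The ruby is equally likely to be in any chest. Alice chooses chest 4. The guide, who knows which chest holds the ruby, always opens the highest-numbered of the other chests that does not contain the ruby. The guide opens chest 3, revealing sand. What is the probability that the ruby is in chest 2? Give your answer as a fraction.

Condition on the true location of the ruby.
If it is in any of chests 1, 2, and 4 (prior 1/4 each): chest 3 is the highest-numbered option available, probability 1; weight (1/4)·1 = 1/4 each.
If it is in chest 3 (prior 1/4): the guide opened chest 3, so this case is ruled out; weight (1/4)·0 = 0.
The weights sum to 3/4.
So P(the ruby in chest 2 | the guide opened chest 3) = (1/4) / (3/4) = 1/3.

1/3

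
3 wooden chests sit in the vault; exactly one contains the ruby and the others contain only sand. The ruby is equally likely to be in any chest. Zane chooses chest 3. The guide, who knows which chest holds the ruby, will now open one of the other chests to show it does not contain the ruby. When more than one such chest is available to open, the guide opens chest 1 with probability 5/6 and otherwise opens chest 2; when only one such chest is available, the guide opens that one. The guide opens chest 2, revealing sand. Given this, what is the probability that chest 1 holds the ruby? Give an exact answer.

6/7

Consider each possible location of the ruby in turn.
If it is in chest 1 (prior 1/3): only chest 2 is available, probability 1; weight (1/3)·1 = 1/3.
If it is in chest 2 (prior 1/3): the guide opened chest 2, so this case is ruled out; weight (1/3)·0 = 0.
If it is in chest 3 (prior 1/3): chest 1 is available but not opened, probability 1/6; weight (1/3)·(1/6) = 1/18.
The weights sum to 7/18.
So P(the ruby in chest 1 | the guide opened chest 2) = (1/3) / (7/18) = 6/7.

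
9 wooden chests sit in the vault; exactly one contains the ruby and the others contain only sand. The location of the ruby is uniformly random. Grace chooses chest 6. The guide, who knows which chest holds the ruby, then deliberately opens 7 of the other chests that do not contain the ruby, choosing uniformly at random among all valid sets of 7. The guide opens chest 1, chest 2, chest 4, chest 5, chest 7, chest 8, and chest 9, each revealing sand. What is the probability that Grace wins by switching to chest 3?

8/9

Condition on the true location of the ruby.
If it is in any of chests 1, 2, 4, 5, 7, 8, and 9 (prior 1/9 each): that chest was opened and seen not to hold the prize — ruled out; weight (1/9)·0 = 0 each.
If it is in chest 3 (prior 1/9): the guide has no choice, probability 1; weight (1/9)·1 = 1/9.
If it is in chest 6 (prior 1/9): the guide has 8 equally likely choices, so probability 1/8; weight (1/9)·(1/8) = 1/72.
The weights sum to 1/8.
So P(the ruby in chest 3 | the guide opened chest 1, chest 2, chest 4, chest 5, chest 7, chest 8, and chest 9) = (1/9) / (1/8) = 8/9.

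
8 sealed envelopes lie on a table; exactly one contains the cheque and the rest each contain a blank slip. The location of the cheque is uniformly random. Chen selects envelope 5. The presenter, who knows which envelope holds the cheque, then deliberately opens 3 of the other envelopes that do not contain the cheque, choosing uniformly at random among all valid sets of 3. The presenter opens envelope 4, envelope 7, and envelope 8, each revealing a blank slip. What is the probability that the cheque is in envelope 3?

7/32

Condition on the true location of the cheque.
If it is in any of envelopes 1, 2, 3, and 6 (prior 1/8 each): the presenter has 20 equally likely choices, so probability 1/20; weight (1/8)·(1/20) = 1/160 each.
If it is in any of envelopes 4, 7, and 8 (prior 1/8 each): that envelope was opened and seen not to hold the prize — ruled out; weight (1/8)·0 = 0 each.
If it is in envelope 5 (prior 1/8): the presenter has 35 equally likely choices, so probability 1/35; weight (1/8)·(1/35) = 1/280.
The weights sum to 1/35.
So P(the cheque in envelope 3 | the presenter opened envelope 4, envelope 7, and envelope 8) = (1/160) / (1/35) = 7/32.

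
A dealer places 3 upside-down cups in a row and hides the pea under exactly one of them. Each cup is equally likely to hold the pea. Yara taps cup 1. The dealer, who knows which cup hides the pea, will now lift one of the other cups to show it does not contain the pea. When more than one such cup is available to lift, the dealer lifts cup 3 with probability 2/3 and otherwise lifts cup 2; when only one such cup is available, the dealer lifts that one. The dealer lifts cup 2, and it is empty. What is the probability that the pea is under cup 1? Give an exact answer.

1/4

Apply Bayes' rule, conditioning on where the pea actually is.
If it is under cup 1 (prior 1/3): cup 3 is available but not opened, probability 1/3; weight (1/3)·(1/3) = 1/9.
If it is under cup 2 (prior 1/3): the dealer opened cup 2, so this case is ruled out; weight (1/3)·0 = 0.
If it is under cup 3 (prior 1/3): only cup 2 is available, probability 1; weight (1/3)·1 = 1/3.
The weights sum to 4/9.
So P(the pea under cup 1 | the dealer opened cup 2) = (1/9) / (4/9) = 1/4.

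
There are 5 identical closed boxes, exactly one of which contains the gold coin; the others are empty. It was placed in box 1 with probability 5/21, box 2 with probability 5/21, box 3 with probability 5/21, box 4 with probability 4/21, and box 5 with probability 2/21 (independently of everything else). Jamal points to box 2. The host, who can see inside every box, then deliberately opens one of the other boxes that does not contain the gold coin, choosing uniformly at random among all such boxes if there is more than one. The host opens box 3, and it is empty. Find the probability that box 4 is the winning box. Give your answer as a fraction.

16/59

Apply Bayes' rule, conditioning on where the gold coin actually is.
If it is in box 1 (prior 5/21): the host has 3 equally likely choices, so probability 1/3; weight (5/21)·(1/3) = 5/63.
If it is in box 2 (prior 5/21): the host has 4 equally likely choices, so probability 1/4; weight (5/21)·(1/4) = 5/84.
If it is in box 3 (prior 5/21): the host opened box 3, so this case is ruled out; weight (5/21)·0 = 0.
If it is in box 4 (prior 4/21): the host has 3 equally likely choices, so probability 1/3; weight (4/21)·(1/3) = 4/63.
If it is in box 5 (prior 2/21): the host has 3 equally likely choices, so probability 1/3; weight (2/21)·(1/3) = 2/63.
The weights sum to 59/252.
So P(the gold coin in box 4 | the host opened box 3) = (4/63) / (59/252) = 16/59.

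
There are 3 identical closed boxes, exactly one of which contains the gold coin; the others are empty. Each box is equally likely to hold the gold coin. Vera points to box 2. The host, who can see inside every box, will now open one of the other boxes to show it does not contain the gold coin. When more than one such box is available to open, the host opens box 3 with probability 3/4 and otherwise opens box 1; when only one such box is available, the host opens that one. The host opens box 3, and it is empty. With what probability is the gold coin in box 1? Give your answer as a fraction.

4/7

Consider each possible location of the gold coin in turn.
If it is in box 1 (prior 1/3): only box 3 is available, probability 1; weight (1/3)·1 = 1/3.
If it is in box 2 (prior 1/3): box 3 is available, opened with probability 3/4; weight (1/3)·(3/4) = 1/4.
If it is in box 3 (prior 1/3): the host opened box 3, so this case is ruled out; weight (1/3)·0 = 0.
The weights sum to 7/12.
So P(the gold coin in box 1 | the host opened box 3) = (1/3) / (7/12) = 4/7.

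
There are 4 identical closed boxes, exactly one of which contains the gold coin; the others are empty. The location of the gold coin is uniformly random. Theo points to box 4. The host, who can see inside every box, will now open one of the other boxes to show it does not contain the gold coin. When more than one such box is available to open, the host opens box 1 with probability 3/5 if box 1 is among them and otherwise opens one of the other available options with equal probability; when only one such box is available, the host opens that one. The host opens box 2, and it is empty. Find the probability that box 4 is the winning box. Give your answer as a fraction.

Apply Bayes' rule, conditioning on where the gold coin actually is.
If it is in box 1 (prior 1/4): box 1 holds the prize so is unavailable; the host chooses uniformly among the 2 others, probability 1/2; weight (1/4)·(1/2) = 1/8.
If it is in box 2 (prior 1/4): the host opened box 2, so this case is ruled out; weight (1/4)·0 = 0.
If it is in box 3 (prior 1/4): box 1 is available but not opened, probability 2/5; weight (1/4)·(2/5) = 1/10.
If it is in box 4 (prior 1/4): box 1 is available but not opened; box 2 gets probability (1 − 3/5)/2 = 1/5; weight (1/4)·(1/5) = 1/20.
The weights sum to 11/40.
So P(the gold coin in box 4 | the host opened box 2) = (1/20) / (11/40) = 2/11.

2/11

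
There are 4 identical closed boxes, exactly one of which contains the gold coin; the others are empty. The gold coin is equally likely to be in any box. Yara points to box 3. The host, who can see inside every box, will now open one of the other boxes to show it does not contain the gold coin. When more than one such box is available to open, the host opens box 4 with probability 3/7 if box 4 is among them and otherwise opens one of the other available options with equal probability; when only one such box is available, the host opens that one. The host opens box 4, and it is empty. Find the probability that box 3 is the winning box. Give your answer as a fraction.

1/3

Condition on the true location of the gold coin.
If it is in any of boxes 1, 2, and 3 (prior 1/4 each): box 4 is available, opened with probability 3/7; weight (1/4)·(3/7) = 3/28 each.
If it is in box 4 (prior 1/4): the host opened box 4, so this case is ruled out; weight (1/4)·0 = 0.
The weights sum to 9/28.
So P(the gold coin in box 3 | the host opened box 4) = (3/28) / (9/28) = 1/3.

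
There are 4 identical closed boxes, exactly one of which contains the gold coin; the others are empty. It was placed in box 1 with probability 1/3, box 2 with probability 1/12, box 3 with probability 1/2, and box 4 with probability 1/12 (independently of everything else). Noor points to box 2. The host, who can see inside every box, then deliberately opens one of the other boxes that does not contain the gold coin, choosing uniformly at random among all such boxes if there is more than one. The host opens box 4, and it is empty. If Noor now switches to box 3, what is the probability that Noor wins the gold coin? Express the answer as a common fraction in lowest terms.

9/16

Apply Bayes' rule, conditioning on where the gold coin actually is.
If it is in box 1 (prior 1/3): the host has 2 equally likely choices, so probability 1/2; weight (1/3)·(1/2) = 1/6.
If it is in box 2 (prior 1/12): the host has 3 equally likely choices, so probability 1/3; weight (1/12)·(1/3) = 1/36.
If it is in box 3 (prior 1/2): the host has 2 equally likely choices, so probability 1/2; weight (1/2)·(1/2) = 1/4.
If it is in box 4 (prior 1/12): the host opened box 4, so this case is ruled out; weight (1/12)·0 = 0.
The weights sum to 4/9.
So P(the gold coin in box 3 | the host opened box 4) = (1/4) / (4/9) = 9/16.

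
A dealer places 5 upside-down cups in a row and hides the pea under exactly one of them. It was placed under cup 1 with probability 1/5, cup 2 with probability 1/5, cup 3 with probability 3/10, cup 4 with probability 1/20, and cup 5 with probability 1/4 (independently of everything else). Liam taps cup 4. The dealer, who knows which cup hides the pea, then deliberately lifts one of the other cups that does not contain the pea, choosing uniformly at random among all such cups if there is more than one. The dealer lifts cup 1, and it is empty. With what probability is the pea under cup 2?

Consider each possible location of the pea in turn.
If it is under cup 1 (prior 1/5): the dealer opened cup 1, so this case is ruled out; weight (1/5)·0 = 0.
If it is under cup 2 (prior 1/5): the dealer has 3 equally likely choices, so probability 1/3; weight (1/5)·(1/3) = 1/15.
If it is under cup 3 (prior 3/10): the dealer has 3 equally likely choices, so probability 1/3; weight (3/10)·(1/3) = 1/10.
If it is under cup 4 (prior 1/20): the dealer has 4 equally likely choices, so probability 1/4; weight (1/20)·(1/4) = 1/80.
If it is under cup 5 (prior 1/4): the dealer has 3 equally likely choices, so probability 1/3; weight (1/4)·(1/3) = 1/12.
The weights sum to 21/80.
So P(the pea under cup 2 | the dealer opened cup 1) = (1/15) / (21/80) = 16/63.

16/63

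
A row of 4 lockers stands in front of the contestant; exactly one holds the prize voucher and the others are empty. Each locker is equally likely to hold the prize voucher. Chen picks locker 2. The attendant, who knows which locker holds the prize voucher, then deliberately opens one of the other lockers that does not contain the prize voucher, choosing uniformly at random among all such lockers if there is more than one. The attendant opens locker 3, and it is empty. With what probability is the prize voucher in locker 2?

Consider each possible location of the prize voucher in turn.
If it is in either of lockers 1 and 4 (prior 1/4 each): the attendant has 2 equally likely choices, so probability 1/2; weight (1/4)·(1/2) = 1/8 each.
If it is in locker 2 (prior 1/4): the attendant has 3 equally likely choices, so probability 1/3; weight (1/4)·(1/3) = 1/12.
If it is in locker 3 (prior 1/4): the attendant opened locker 3, so this case is ruled out; weight (1/4)·0 = 0.
The weights sum to 1/3.
So P(the prize voucher in locker 2 | the attendant opened locker 3) = (1/12) / (1/3) = 1/4.

1/4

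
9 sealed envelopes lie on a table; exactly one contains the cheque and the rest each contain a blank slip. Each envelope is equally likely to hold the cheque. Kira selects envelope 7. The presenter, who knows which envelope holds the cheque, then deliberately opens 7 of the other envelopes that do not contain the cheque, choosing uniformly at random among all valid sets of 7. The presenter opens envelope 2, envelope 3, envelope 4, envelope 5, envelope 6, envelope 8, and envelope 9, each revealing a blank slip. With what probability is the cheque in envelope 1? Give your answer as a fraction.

Condition on the true location of the cheque.
If it is in envelope 1 (prior 1/9): the presenter has no choice, probability 1; weight (1/9)·1 = 1/9.
If it is in any of envelopes 2, 3, 4, 5, 6, 8, and 9 (prior 1/9 each): that envelope was opened and seen not to hold the prize — ruled out; weight (1/9)·0 = 0 each.
If it is in envelope 7 (prior 1/9): the presenter has 8 equally likely choices, so probability 1/8; weight (1/9)·(1/8) = 1/72.
The weights sum to 1/8.
So P(the cheque in envelope 1 | the presenter opened envelope 2, envelope 3, envelope 4, envelope 5, envelope 6, envelope 8, and envelope 9) = (1/9) / (1/8) = 8/9.

8/9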